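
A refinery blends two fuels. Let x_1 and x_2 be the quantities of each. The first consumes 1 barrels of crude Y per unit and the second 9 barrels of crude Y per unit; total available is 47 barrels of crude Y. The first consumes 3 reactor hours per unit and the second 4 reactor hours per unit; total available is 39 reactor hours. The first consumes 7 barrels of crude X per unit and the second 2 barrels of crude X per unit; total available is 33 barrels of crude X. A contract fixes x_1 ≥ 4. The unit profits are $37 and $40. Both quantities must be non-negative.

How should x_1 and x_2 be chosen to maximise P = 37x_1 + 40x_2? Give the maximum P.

x_1 = 4, x_2 = 5/2, maximum P = 248

Vertices and P = 37x_1 + 40x_2:
  (33/7, 0) → P = 1221/7
  (4, 0) → P = 148
  (4, 5/2) → P = 248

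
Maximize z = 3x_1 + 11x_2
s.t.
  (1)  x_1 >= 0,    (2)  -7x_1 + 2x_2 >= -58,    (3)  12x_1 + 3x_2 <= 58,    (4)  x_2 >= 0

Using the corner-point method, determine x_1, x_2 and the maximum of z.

Extreme points and z = 3x_1 + 11x_2:
  (0, 58/3) → z = 638/3
  (0, 0) → z = 0
  (29/6, 0) → z = 29/2

The optimum lies where x_1 = 0 and 12x_1 + 3x_2 = 58.
Solving simultaneously gives x_1 = 0, x_2 = 58/3.

x_1 = 0, x_2 = 58/3, maximum z = 638/3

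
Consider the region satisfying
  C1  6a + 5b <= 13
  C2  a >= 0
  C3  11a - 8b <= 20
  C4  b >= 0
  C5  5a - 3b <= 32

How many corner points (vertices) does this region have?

4

Intersecting each pair of boundary lines and keeping only the points that satisfy every inequality leaves:
  (0, 13/5)
  (204/103, 23/103)
  (0, 0)
  (20/11, 0)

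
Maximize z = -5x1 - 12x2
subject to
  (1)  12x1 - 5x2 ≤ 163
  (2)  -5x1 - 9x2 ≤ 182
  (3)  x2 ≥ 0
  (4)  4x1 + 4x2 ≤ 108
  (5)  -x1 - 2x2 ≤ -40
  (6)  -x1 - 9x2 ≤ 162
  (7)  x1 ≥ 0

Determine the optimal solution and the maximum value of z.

x1 = 14, x2 = 13, maximum z = -226

Extreme points and z = -5x1 - 12x2:
  (14, 13) → z = -226
  (0, 27) → z = -324
  (0, 20) → z = -240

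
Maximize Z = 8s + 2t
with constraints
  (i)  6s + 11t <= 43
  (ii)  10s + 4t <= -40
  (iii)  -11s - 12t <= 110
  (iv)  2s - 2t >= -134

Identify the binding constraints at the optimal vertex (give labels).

(ii) and (iii)

Feasible corners and Z = 8s + 2t:
  (-306/43, 335/43) → Z = -1778/43
  (-1726/49, 1133/49) → Z = -11542/49
  (-10/19, -165/19) → Z = -410/19

The maximum is at (-10/19, -165/19). Substituting into each constraint, equality holds for (ii) and (iii); the remaining constraints have slack.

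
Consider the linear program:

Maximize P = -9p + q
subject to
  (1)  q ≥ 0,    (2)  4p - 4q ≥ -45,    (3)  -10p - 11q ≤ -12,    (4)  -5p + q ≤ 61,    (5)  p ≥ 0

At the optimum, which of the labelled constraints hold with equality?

Corner points and P = -9p + q:
  (6/5, 0) → P = -54/5
  (0, 45/4) → P = 45/4
  (0, 12/11) → P = 12/11
The feasible region is unbounded (it extends along (1, 1), (1, 0)), but P strictly decreases along every unbounded feasible direction, so there is no improving ray and the maximum is attained at a vertex.

The maximum is at (0, 45/4). Substituting into each constraint, equality holds for (2) and (5); the remaining constraints have slack.

(2) and (5)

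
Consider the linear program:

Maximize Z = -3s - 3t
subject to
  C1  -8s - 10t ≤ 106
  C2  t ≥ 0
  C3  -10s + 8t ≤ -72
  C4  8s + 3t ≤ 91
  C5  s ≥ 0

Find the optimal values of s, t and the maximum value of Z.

Vertices and Z = -3s - 3t:
  (36/5, 0) → Z = -108/5
  (91/8, 0) → Z = -273/8
  (472/47, 167/47) → Z = -1917/47

The binding constraints are t = 0 and -10s + 8t = -72.
Solving simultaneously gives s = 36/5, t = 0.

s = 36/5, t = 0, maximum Z = -108/5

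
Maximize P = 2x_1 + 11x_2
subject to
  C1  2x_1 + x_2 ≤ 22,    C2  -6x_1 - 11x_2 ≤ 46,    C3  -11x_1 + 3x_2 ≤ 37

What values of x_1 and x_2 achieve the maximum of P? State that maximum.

Vertices and P = 2x_1 + 11x_2:
  (18, -14) → P = -118
  (29/17, 316/17) → P = 3534/17
  (-545/139, -284/139) → P = -4214/139

x_1 = 29/17, x_2 = 316/17, maximum P = 3534/17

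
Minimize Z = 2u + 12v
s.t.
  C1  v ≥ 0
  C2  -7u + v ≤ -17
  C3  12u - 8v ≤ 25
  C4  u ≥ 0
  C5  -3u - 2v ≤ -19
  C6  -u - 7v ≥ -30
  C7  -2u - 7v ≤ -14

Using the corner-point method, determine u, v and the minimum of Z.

u = 101/24, v = 51/16, minimum Z = 140/3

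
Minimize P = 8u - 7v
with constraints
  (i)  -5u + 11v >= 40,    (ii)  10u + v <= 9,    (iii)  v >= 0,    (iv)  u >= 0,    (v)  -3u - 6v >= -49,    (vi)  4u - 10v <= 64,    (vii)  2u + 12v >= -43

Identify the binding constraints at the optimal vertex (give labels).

(iv) and (v)

Corner points and P = 8u - 7v:
  (59/115, 89/23) → P = -2643/115
  (0, 40/11) → P = -280/11
  (5/57, 463/57) → P = -1067/19
  (0, 49/6) → P = -343/6

The minimum is at (0, 49/6). Substituting into each constraint, equality holds for (iv) and (v); the remaining constraints have slack.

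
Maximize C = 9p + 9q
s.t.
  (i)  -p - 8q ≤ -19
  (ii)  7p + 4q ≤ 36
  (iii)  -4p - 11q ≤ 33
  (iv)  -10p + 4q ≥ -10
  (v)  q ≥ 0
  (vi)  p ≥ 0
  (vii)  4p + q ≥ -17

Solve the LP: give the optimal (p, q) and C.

p = 0, q = 9, maximum C = 81

Vertices and C = 9p + 9q:
  (13/7, 15/7) → C = 36
  (0, 19/8) → C = 171/8
  (46/17, 145/34) → C = 2133/34
  (0, 9) → C = 81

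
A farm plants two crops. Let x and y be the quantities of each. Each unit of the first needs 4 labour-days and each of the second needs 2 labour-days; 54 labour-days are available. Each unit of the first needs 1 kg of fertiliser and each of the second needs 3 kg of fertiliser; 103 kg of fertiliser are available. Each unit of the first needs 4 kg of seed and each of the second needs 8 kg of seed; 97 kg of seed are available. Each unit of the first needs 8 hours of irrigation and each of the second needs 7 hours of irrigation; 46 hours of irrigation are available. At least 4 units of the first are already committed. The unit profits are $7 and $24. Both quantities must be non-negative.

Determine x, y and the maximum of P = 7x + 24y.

Vertices and P = 7x + 24y:
  (23/4, 0) → P = 161/4
  (4, 0) → P = 28
  (4, 2) → P = 76

x = 4, y = 2, maximum P = 76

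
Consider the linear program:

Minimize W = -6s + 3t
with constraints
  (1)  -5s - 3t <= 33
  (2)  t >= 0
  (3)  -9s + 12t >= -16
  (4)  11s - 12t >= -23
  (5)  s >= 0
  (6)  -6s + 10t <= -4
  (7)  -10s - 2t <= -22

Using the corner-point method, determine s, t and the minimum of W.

The binding constraints are -9s + 12t = -16 and -6s + 10t = -4.
Solving simultaneously gives s = 56/9, t = 10/3.

s = 56/9, t = 10/3, minimum W = -82/3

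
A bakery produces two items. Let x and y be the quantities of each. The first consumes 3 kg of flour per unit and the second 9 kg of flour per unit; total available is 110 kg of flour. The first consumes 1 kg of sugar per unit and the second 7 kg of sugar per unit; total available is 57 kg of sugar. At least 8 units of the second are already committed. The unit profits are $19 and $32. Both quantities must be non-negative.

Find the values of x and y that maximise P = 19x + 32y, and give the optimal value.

Corner points and P = 19x + 32y:
  (0, 57/7) → P = 1824/7
  (0, 8) → P = 256
  (1, 8) → P = 275

The binding constraints are x + 7y = 57 and y = 8.
Solving simultaneously gives x = 1, y = 8.

x = 1, y = 8, maximum P = 275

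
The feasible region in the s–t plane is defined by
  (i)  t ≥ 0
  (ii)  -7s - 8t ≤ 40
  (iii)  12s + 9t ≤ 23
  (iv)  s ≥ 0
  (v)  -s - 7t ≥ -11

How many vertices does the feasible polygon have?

Of the 10 pairwise boundary intersections, those satisfying every inequality are:
  (23/12, 0)
  (0, 0)
  (62/75, 109/75)
  (0, 11/7)

4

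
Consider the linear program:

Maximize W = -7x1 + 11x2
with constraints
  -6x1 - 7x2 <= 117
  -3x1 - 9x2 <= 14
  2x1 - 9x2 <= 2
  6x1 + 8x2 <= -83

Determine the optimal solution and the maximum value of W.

Corner points and W = -7x1 + 11x2:
  (-955/33, 89/11) → W = 9622/33
  (-355/6, 34) → W = 4729/6
  (-127/6, 11/2) → W = 626/3

The binding constraints are -6x1 - 7x2 = 117 and 6x1 + 8x2 = -83.
Solving simultaneously gives x1 = -355/6, x2 = 34.

x1 = -355/6, x2 = 34, maximum W = 4729/6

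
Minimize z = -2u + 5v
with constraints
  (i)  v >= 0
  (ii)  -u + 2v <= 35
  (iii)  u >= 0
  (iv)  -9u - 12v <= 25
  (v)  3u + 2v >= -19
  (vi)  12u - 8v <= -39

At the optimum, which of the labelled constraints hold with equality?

Corner points and z = -2u + 5v:
  (0, 35/2) → z = 175/2
  (101/8, 381/16) → z = 1501/16
  (0, 39/8) → z = 195/8

The minimum is at (0, 39/8). Substituting into each constraint, equality holds for (iii) and (vi); the remaining constraints have slack.

(iii) and (vi)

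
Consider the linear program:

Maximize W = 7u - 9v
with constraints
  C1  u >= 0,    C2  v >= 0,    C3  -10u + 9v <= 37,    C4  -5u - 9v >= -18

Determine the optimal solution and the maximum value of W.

u = 18/5, v = 0, maximum W = 126/5

Corner points and W = 7u - 9v:
  (0, 0) → W = 0
  (0, 2) → W = -18
  (18/5, 0) → W = 126/5

At the optimal vertex, v = 0 and -5u - 9v = -18.
Solving simultaneously gives u = 18/5, v = 0.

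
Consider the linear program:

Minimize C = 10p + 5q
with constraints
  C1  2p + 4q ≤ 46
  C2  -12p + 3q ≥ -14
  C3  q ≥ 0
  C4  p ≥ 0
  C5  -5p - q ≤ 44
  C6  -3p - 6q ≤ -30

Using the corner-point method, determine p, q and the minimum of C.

Corner points and C = 10p + 5q:
  (97/27, 262/27) → C = 760/9
  (0, 23/2) → C = 115/2
  (58/27, 106/27) → C = 370/9
  (0, 5) → C = 25

At the optimal vertex, p = 0 and -3p - 6q = -30.
Solving simultaneously gives p = 0, q = 5.

p = 0, q = 5, minimum C = 25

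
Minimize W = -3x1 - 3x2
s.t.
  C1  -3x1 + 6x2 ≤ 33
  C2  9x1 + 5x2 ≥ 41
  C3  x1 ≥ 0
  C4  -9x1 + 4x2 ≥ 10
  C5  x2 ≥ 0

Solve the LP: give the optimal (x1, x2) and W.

x1 = 12/7, x2 = 89/14, minimum W = -339/14

Corner points and W = -3x1 - 3x2:
  (27/23, 140/23) → W = -501/23
  (12/7, 89/14) → W = -339/14
  (38/27, 17/3) → W = -191/9

The binding constraints are -3x1 + 6x2 = 33 and -9x1 + 4x2 = 10.
Solving simultaneously gives x1 = 12/7, x2 = 89/14.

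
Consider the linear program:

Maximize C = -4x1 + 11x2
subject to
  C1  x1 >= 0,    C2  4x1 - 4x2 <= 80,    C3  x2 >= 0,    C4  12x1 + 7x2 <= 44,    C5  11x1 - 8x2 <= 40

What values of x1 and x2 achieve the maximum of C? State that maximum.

Corner points and C = -4x1 + 11x2:
  (0, 0) → C = 0
  (0, 44/7) → C = 484/7
  (40/11, 0) → C = -160/11
  (632/173, 4/173) → C = -2484/173

x1 = 0, x2 = 44/7, maximum C = 484/7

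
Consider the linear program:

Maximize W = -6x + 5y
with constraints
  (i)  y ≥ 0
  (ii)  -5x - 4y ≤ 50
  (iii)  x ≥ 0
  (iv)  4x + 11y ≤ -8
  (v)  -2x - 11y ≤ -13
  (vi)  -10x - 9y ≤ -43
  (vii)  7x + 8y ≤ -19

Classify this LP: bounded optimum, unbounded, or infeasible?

infeasible

The boundaries -10x - 9y = -43 and 7x + 8y = -19 meet at (515/17, -491/17), but that point violates y ≥ 0. Every candidate vertex is excluded by some other constraint, so the feasible region is empty.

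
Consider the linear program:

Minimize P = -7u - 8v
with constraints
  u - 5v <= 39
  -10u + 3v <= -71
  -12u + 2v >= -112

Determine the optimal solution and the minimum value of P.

At the optimal vertex, -10u + 3v = -71 and -12u + 2v = -112.
Solving simultaneously gives u = 97/8, v = 67/4.

u = 97/8, v = 67/4, minimum P = -1751/8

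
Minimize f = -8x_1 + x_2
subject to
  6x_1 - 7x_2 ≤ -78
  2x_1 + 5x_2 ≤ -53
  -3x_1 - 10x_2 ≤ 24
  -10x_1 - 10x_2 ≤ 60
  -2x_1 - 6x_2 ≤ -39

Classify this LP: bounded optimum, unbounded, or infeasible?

infeasible

The boundaries 6x_1 - 7x_2 = -78 and -2x_1 - 6x_2 = -39 meet at (-39/10, 39/5), but that point violates 2x_1 + 5x_2 ≤ -53. Every candidate vertex is excluded by some other constraint, so the feasible region is empty.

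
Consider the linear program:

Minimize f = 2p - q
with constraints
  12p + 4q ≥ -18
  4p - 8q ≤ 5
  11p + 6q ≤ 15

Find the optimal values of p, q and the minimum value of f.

Corner points and f = 2p - q:
  (-31/28, -33/28) → f = -29/28
  (-6, 27/2) → f = -51/2
  (75/56, 5/112) → f = 295/112

The optimum lies where 12p + 4q = -18 and 11p + 6q = 15.
Solving simultaneously gives p = -6, q = 27/2.

p = -6, q = 27/2, minimum f = -51/2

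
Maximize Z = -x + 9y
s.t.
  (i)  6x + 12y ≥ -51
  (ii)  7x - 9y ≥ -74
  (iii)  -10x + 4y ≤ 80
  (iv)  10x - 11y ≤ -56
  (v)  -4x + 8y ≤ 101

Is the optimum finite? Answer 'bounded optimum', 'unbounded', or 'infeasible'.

Extreme points and Z = -x + 9y:
  (-97/12, -5/24) → Z = 149/24
  (-411/62, -29/31) → Z = -111/62
  (-212/31, 90/31) → Z = 1022/31
  (317/20, 411/20) → Z = 1691/10
  (221/12, 131/6) → Z = 2137/12
The feasible region has finitely many vertices and no improving ray; the maximum is 2137/12 at (221/12, 131/6).

bounded optimum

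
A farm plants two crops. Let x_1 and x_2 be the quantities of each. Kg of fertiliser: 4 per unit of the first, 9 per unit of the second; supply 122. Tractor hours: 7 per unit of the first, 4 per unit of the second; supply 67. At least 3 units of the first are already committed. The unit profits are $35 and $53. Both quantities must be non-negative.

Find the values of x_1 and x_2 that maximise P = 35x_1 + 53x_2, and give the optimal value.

Extreme points and P = 35x_1 + 53x_2:
  (67/7, 0) → P = 335
  (3, 0) → P = 105
  (3, 23/2) → P = 1429/2

The binding constraints are 7x_1 + 4x_2 = 67 and x_1 = 3.
Solving simultaneously gives x_1 = 3, x_2 = 23/2.

x_1 = 3, x_2 = 23/2, maximum P = 1429/2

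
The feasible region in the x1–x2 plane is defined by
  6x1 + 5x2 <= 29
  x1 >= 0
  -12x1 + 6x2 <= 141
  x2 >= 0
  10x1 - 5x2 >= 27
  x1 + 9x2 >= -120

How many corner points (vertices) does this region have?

3

The feasible vertices (each the meet of two boundaries and inside every other half-plane) are:
  (29/6, 0)
  (7/2, 8/5)
  (27/10, 0)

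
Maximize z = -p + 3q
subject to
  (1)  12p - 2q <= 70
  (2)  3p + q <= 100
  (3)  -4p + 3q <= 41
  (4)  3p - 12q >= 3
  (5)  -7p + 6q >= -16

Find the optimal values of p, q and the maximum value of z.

p = -167/13, q = -45/13, maximum z = 32/13

Corner points and z = -p + 3q:
  (-167/13, -45/13) → z = 32/13
  (-98, -117) → z = -253
  (29/11, 9/22) → z = -31/22

The optimum lies where -4p + 3q = 41 and 3p - 12q = 3.
Solving simultaneously gives p = -167/13, q = -45/13.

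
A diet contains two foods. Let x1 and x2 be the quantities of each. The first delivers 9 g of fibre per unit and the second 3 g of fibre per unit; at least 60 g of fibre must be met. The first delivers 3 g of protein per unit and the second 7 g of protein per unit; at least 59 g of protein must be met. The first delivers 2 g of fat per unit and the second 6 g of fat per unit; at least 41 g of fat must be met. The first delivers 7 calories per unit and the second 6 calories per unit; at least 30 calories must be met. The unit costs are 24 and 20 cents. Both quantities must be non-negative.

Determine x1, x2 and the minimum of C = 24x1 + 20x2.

x1 = 9/2, x2 = 13/2, minimum C = 238

The feasible region is unbounded (it extends along (0, 1), (1, 0)), but C strictly increases along every unbounded feasible direction, so there is no improving ray and the minimum is attained at a vertex.

The binding constraints are 9x1 + 3x2 = 60 and 3x1 + 7x2 = 59.
Solving simultaneously gives x1 = 9/2, x2 = 13/2.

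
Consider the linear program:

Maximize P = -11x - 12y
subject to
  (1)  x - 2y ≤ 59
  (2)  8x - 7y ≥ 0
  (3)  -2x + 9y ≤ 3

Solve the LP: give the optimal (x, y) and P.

x = -413/9, y = -472/9, maximum P = 10207/9

Feasible corners and P = -11x - 12y:
  (-413/9, -472/9) → P = 10207/9
  (537/5, 121/5) → P = -7359/5
  (21/58, 12/29) → P = -519/58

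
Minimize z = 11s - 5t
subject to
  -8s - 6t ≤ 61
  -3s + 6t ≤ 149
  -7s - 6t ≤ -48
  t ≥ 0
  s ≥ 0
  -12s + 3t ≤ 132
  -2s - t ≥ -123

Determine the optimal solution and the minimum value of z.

s = 0, t = 149/6, minimum z = -745/6

Corner points and z = 11s - 5t:
  (0, 149/6) → z = -745/6
  (589/15, 667/15) → z = 1048/5
  (48/7, 0) → z = 528/7
  (0, 8) → z = -40
  (123/2, 0) → z = 1353/2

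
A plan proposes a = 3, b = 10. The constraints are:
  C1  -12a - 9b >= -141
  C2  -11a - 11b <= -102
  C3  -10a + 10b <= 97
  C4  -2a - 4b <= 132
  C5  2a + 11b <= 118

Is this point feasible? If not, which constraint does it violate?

feasible

C1: -126 ≥ -141 ✓
C2: -143 ≤ -102 ✓
C3: 70 ≤ 97 ✓
C4: -46 ≤ 132 ✓
C5: 116 ≤ 118 ✓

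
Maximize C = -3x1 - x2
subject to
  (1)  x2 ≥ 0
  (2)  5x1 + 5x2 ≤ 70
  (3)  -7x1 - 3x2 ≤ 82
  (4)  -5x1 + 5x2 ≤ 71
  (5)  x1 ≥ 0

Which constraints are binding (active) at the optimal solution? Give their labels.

Extreme points and C = -3x1 - x2:
  (14, 0) → C = -42
  (0, 0) → C = 0
  (0, 14) → C = -14

The maximum is at (0, 0). Substituting into each constraint, equality holds for (1) and (5); the remaining constraints have slack.

(1) and (5)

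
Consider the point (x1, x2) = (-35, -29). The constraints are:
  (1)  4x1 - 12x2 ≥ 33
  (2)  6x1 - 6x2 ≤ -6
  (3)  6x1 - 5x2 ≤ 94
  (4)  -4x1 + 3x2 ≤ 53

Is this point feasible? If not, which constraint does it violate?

feasible

(1): 208 ≥ 33 ✓
(2): -36 ≤ -6 ✓
(3): -65 ≤ 94 ✓
(4): 53 ≤ 53 ✓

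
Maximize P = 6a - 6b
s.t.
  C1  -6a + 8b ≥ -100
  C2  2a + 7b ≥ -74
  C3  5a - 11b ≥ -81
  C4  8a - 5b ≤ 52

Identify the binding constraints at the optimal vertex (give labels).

Extreme points and P = 6a - 6b:
  (-1381/57, -208/57) → P = -2346/19
  (-1/11, -116/11) → P = 690/11
  (977/63, 908/63) → P = 46/7

The maximum is at (-1/11, -116/11). Substituting into each constraint, equality holds for C2 and C4; the remaining constraints have slack.

C2 and C4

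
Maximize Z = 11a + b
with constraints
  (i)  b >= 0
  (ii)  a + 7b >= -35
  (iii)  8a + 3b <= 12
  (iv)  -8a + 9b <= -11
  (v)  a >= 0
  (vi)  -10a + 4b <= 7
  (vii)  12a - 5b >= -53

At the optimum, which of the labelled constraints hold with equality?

Feasible corners and Z = 11a + b:
  (3/2, 0) → Z = 33/2
  (11/8, 0) → Z = 121/8
  (47/32, 1/12) → Z = 1559/96

The maximum is at (3/2, 0). Substituting into each constraint, equality holds for (i) and (iii); the remaining constraints have slack.

(i) and (iii)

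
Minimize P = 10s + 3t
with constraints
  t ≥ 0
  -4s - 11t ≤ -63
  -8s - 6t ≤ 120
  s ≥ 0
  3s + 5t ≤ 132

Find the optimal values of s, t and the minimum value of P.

Corner points and P = 10s + 3t:
  (63/4, 0) → P = 315/2
  (44, 0) → P = 440
  (0, 63/11) → P = 189/11
  (0, 132/5) → P = 396/5

s = 0, t = 63/11, minimum P = 189/11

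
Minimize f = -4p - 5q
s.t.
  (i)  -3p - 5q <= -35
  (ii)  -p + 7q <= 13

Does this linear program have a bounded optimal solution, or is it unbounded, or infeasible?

From the feasible point (90/13, 37/13), moving in the direction (5, -3) keeps every constraint satisfied while f decreases without bound.

unbounded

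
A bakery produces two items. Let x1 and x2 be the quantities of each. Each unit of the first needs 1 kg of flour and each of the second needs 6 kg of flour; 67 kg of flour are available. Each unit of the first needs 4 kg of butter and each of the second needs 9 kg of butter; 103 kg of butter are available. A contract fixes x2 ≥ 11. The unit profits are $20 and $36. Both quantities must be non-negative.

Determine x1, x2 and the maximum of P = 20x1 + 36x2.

x1 = 1, x2 = 11, maximum P = 416

The optimum lies where x1 + 6x2 = 67 and 4x1 + 9x2 = 103.
Solving simultaneously gives x1 = 1, x2 = 11.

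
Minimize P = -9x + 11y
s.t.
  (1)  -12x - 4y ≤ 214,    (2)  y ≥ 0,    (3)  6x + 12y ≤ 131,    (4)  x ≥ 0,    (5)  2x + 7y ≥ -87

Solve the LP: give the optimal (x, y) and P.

x = 131/6, y = 0, minimum P = -393/2

Feasible corners and P = -9x + 11y:
  (131/6, 0) → P = -393/2
  (0, 0) → P = 0
  (0, 131/12) → P = 1441/12

At the optimal vertex, y = 0 and 6x + 12y = 131.
Solving simultaneously gives x = 131/6, y = 0.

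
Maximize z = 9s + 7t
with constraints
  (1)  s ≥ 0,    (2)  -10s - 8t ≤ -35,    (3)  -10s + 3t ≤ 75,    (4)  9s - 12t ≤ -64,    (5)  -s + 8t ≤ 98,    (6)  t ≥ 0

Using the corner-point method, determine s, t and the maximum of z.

s = 166/15, t = 409/30, maximum z = 5851/30

Corner points and z = 9s + 7t:
  (0, 16/3) → z = 112/3
  (0, 49/4) → z = 343/4
  (166/15, 409/30) → z = 5851/30

At the optimal vertex, 9s - 12t = -64 and -s + 8t = 98.
Solving simultaneously gives s = 166/15, t = 409/30.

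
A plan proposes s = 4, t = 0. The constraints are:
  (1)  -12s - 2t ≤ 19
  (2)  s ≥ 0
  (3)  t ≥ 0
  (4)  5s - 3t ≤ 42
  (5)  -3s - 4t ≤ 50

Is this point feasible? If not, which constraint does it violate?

(1): -48 ≤ 19 ✓
(2): 4 ≥ 0 ✓
(3): 0 ≥ 0 ✓
(4): 20 ≤ 42 ✓
(5): -12 ≤ 50 ✓

feasible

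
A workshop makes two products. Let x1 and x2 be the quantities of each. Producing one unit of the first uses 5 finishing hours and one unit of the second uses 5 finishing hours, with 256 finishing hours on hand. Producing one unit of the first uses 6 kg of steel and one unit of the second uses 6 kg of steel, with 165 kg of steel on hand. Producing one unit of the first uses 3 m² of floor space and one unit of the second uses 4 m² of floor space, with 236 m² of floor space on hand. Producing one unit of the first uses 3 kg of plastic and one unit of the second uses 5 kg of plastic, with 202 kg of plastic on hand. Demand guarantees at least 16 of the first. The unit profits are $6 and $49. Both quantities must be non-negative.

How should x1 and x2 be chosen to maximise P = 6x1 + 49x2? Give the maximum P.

x1 = 16, x2 = 23/2, maximum P = 1319/2

Vertices and P = 6x1 + 49x2:
  (55/2, 0) → P = 165
  (16, 0) → P = 96
  (16, 23/2) → P = 1319/2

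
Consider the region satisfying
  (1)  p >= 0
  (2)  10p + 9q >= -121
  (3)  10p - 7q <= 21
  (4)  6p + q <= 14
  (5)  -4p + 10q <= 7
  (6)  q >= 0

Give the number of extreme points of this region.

Pairwise boundary intersections that survive every other constraint:
  (0, 7/10)
  (0, 0)
  (119/52, 7/26)
  (21/10, 0)
  (133/64, 49/32)

5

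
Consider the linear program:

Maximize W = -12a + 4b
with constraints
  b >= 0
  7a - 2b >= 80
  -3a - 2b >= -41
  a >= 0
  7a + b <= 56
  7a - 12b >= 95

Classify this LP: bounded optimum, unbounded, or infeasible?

The boundaries b = 0 and -3a - 2b = -41 meet at (41/3, 0), but that point violates 7a + b ≤ 56. Every candidate vertex is excluded by some other constraint, so the feasible region is empty.

infeasible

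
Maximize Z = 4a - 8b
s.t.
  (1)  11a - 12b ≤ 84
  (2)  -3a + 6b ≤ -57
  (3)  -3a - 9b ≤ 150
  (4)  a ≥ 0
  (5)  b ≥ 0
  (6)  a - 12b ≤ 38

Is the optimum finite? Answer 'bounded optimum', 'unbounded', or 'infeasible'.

The boundaries 11a - 12b = 84 and b = 0 meet at (84/11, 0), but that point violates -3a + 6b ≤ -57. Every candidate vertex is excluded by some other constraint, so the feasible region is empty.

infeasible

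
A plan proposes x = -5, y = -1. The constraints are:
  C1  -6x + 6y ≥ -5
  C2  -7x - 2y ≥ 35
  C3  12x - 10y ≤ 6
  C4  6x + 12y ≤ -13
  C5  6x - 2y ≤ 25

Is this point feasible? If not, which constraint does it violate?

feasible

C1: 24 ≥ -5 ✓
C2: 37 ≥ 35 ✓
C3: -50 ≤ 6 ✓
C4: -42 ≤ -13 ✓
C5: -28 ≤ 25 ✓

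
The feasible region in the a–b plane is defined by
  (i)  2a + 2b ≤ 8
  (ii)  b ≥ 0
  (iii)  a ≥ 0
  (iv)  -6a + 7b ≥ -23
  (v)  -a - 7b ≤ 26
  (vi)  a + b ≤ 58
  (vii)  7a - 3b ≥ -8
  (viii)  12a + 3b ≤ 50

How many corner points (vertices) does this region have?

5

Of the 27 pairwise boundary intersections, those satisfying every inequality are:
  (51/13, 1/13)
  (2/5, 18/5)
  (0, 0)
  (23/6, 0)
  (0, 8/3)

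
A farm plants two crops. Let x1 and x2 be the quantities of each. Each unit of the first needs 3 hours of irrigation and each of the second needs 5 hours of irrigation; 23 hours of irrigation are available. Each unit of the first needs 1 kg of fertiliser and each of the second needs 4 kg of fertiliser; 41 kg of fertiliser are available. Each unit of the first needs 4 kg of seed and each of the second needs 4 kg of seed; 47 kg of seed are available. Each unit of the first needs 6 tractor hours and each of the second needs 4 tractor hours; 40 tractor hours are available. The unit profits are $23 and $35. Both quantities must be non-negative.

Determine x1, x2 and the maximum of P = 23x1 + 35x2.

x1 = 6, x2 = 1, maximum P = 173

Corner points and P = 23x1 + 35x2:
  (0, 0) → P = 0
  (0, 23/5) → P = 161
  (20/3, 0) → P = 460/3
  (6, 1) → P = 173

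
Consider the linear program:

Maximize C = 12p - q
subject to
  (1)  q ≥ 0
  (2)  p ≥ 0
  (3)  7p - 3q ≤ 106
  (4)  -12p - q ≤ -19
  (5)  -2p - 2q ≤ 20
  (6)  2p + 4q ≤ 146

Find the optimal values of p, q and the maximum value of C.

Extreme points and C = 12p - q:
  (106/7, 0) → C = 1272/7
  (19/12, 0) → C = 19
  (0, 19) → C = -19
  (0, 73/2) → C = -73/2
  (431/17, 405/17) → C = 4767/17

At the optimal vertex, 7p - 3q = 106 and 2p + 4q = 146.
Solving simultaneously gives p = 431/17, q = 405/17.

p = 431/17, q = 405/17, maximum C = 4767/17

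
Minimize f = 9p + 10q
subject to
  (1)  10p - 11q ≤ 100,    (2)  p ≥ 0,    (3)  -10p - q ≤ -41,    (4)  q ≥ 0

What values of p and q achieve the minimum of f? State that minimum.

Extreme points and f = 9p + 10q:
  (10, 0) → f = 90
  (0, 41) → f = 410
  (41/10, 0) → f = 369/10
The feasible region is unbounded (it extends along (0, 1), (11, 10)), but f strictly increases along every unbounded feasible direction, so there is no improving ray and the minimum is attained at a vertex.

The optimum lies where -10p - q = -41 and q = 0.
Solving simultaneously gives p = 41/10, q = 0.

p = 41/10, q = 0, minimum f = 369/10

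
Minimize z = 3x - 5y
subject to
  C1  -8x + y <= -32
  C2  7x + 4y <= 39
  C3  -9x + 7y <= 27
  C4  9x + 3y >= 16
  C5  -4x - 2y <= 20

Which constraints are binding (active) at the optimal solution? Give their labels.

Feasible corners and z = 3x - 5y:
  (167/39, 88/39) → z = 61/39
  (112/33, -160/33) → z = 1136/33
  (46/3, -122/3) → z = 748/3
The feasible region is unbounded (it extends along (4, -7), (1, -2)), but z strictly increases along every unbounded feasible direction, so there is no improving ray and the minimum is attained at a vertex.

The minimum is at (167/39, 88/39). Substituting into each constraint, equality holds for C1 and C2; the remaining constraints have slack.

C1 and C2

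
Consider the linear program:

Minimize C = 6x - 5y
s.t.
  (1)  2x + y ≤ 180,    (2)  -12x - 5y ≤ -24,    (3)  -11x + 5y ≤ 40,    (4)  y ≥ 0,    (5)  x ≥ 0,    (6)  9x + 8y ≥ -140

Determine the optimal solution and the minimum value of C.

x = 860/21, y = 2060/21, minimum C = -5140/21

Vertices and C = 6x - 5y:
  (860/21, 2060/21) → C = -5140/21
  (90, 0) → C = 540
  (2, 0) → C = 12
  (0, 24/5) → C = -24
  (0, 8) → C = -40

The optimum lies where 2x + y = 180 and -11x + 5y = 40.
Solving simultaneously gives x = 860/21, y = 2060/21.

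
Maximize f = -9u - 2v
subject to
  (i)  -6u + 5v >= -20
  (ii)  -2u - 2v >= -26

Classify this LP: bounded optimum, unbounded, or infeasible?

unbounded

From the feasible point (85/11, 58/11), moving in the direction (-2, 2) keeps every constraint satisfied while f increases without bound.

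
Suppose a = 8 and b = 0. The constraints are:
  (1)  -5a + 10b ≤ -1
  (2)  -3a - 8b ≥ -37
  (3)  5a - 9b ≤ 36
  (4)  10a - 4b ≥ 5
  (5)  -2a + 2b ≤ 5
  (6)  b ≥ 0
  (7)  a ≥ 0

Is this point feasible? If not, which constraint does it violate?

not feasible — violates (3)

Constraint (3): 5a - 9b = 40, which is not ≤ 36. All other constraints are satisfied.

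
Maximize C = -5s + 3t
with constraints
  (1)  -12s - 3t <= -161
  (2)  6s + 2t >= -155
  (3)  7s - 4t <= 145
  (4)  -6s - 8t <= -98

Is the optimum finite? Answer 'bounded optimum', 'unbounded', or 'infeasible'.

unbounded

From the feasible point (497/39, 35/13), moving in the direction (-3, 12) keeps every constraint satisfied while C increases without bound.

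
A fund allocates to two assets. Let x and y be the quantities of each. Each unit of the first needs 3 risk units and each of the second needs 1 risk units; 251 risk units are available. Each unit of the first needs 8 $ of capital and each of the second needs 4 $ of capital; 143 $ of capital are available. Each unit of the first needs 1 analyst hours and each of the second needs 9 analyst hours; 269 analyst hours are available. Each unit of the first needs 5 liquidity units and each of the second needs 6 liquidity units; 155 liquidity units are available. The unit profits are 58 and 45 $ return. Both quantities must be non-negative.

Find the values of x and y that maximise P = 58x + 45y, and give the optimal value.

Feasible corners and P = 58x + 45y:
  (0, 0) → P = 0
  (0, 155/6) → P = 2325/2
  (143/8, 0) → P = 4147/4
  (17/2, 75/4) → P = 5347/4

x = 17/2, y = 75/4, maximum P = 5347/4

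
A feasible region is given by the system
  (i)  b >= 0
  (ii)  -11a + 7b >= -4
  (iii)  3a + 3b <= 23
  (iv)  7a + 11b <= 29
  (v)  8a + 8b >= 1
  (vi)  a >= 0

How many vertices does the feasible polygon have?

5

Pairwise boundary intersections that survive every other constraint:
  (4/11, 0)
  (1/8, 0)
  (247/170, 291/170)
  (0, 29/11)
  (0, 1/8)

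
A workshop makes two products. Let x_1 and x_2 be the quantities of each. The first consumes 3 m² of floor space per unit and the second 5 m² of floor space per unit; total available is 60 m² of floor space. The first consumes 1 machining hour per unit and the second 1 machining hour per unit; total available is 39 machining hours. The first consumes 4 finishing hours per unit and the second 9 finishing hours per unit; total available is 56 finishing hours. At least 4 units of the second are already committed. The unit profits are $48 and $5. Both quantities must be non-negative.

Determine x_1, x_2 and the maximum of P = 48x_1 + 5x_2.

x_1 = 5, x_2 = 4, maximum P = 260

Extreme points and P = 48x_1 + 5x_2:
  (0, 56/9) → P = 280/9
  (0, 4) → P = 20
  (5, 4) → P = 260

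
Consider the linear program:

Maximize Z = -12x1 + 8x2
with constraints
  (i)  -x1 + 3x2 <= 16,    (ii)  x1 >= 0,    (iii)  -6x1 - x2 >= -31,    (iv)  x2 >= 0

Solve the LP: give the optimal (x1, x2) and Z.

x1 = 0, x2 = 16/3, maximum Z = 128/3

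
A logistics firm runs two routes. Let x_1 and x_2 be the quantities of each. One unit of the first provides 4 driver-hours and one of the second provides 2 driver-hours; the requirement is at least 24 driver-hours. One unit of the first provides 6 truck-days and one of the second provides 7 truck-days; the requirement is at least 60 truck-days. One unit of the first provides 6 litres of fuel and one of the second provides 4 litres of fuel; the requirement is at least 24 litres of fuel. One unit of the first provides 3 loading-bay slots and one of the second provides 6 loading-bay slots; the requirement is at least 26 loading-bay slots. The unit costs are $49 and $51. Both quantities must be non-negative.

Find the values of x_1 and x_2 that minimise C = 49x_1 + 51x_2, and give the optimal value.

Vertices and C = 49x_1 + 51x_2:
  (0, 12) → C = 612
  (10, 0) → C = 490
  (3, 6) → C = 453
The feasible region is unbounded (it extends along (0, 1), (1, 0)), but C strictly increases along every unbounded feasible direction, so there is no improving ray and the minimum is attained at a vertex.

At the optimal vertex, 4x_1 + 2x_2 = 24 and 6x_1 + 7x_2 = 60.
Solving simultaneously gives x_1 = 3, x_2 = 6.

x_1 = 3, x_2 = 6, minimum C = 453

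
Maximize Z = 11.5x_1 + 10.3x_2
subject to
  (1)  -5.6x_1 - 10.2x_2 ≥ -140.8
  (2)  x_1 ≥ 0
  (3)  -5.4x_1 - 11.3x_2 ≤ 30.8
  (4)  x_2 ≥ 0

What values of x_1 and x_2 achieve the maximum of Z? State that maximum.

Corner points and Z = 11.5x_1 + 10.3x_2:
  (0, 704/51) → Z = 36256/255
  (176/7, 0) → Z = 2024/7
  (0, 0) → Z = 0

x_1 = 176/7, x_2 = 0, maximum Z = 2024/7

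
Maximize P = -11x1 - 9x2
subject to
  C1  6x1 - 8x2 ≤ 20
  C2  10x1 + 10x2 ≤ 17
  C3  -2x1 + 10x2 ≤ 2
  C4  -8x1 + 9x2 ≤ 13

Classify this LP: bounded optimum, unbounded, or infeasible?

Vertices and P = -11x1 - 9x2:
  (12/5, -7/10) → P = -201/10
  (-142/5, -119/5) → P = 2633/5
  (5/4, 9/20) → P = -89/5
  (-56/31, -5/31) → P = 661/31
The feasible region has finitely many vertices and no improving ray; the maximum is 2633/5 at (-142/5, -119/5).

bounded optimum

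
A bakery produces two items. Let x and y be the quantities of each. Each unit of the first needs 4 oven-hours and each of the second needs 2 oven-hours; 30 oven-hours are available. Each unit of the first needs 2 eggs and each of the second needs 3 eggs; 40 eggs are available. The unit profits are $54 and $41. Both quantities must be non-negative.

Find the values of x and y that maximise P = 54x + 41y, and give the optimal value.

x = 5/4, y = 25/2, maximum P = 580

Feasible corners and P = 54x + 41y:
  (0, 0) → P = 0
  (0, 40/3) → P = 1640/3
  (15/2, 0) → P = 405
  (5/4, 25/2) → P = 580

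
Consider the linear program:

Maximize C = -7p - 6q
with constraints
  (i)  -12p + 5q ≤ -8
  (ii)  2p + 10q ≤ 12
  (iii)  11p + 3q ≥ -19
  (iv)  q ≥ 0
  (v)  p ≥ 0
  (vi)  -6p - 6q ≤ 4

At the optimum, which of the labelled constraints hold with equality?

(i) and (iv)

Feasible corners and C = -7p - 6q:
  (14/13, 64/65) → C = -874/65
  (2/3, 0) → C = -14/3
  (6, 0) → C = -42

The maximum is at (2/3, 0). Substituting into each constraint, equality holds for (i) and (iv); the remaining constraints have slack.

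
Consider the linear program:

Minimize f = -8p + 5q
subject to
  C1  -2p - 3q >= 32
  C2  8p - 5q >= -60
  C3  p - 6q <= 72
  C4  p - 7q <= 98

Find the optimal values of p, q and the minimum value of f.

p = 8/5, q = -176/15, minimum f = -1072/15

Vertices and f = -8p + 5q:
  (-10, -4) → f = 60
  (8/5, -176/15) → f = -1072/15
  (-720/43, -636/43) → f = 60

At the optimal vertex, -2p - 3q = 32 and p - 6q = 72.
Solving simultaneously gives p = 8/5, q = -176/15.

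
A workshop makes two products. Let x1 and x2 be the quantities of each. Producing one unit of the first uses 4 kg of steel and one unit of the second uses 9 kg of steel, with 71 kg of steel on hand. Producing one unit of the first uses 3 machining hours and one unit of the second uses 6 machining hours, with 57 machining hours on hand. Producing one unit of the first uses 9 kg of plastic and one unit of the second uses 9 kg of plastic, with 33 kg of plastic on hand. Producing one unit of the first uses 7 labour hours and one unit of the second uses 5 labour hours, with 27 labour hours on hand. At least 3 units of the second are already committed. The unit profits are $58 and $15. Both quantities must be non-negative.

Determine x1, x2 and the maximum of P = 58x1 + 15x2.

Corner points and P = 58x1 + 15x2:
  (0, 11/3) → P = 55
  (0, 3) → P = 45
  (2/3, 3) → P = 251/3

At the optimal vertex, 9x1 + 9x2 = 33 and x2 = 3.
Solving simultaneously gives x1 = 2/3, x2 = 3.

x1 = 2/3, x2 = 3, maximum P = 251/3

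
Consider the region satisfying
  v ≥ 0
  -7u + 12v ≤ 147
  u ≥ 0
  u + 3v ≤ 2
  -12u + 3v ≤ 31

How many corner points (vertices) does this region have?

3

The feasible vertices (each the meet of two boundaries and inside every other half-plane) are:
  (0, 0)
  (2, 0)
  (0, 2/3)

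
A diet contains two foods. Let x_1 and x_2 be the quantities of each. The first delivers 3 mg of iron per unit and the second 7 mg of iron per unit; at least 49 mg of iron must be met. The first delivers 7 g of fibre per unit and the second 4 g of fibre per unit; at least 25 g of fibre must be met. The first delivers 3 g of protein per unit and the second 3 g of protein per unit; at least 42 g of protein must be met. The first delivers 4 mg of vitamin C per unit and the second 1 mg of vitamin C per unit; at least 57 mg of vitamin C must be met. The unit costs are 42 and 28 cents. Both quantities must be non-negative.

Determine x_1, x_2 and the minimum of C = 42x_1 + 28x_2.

Corner points and C = 42x_1 + 28x_2:
  (0, 57) → C = 1596
  (49/3, 0) → C = 686
  (14, 1) → C = 616
The feasible region is unbounded (it extends along (0, 1), (1, 0)), but C strictly increases along every unbounded feasible direction, so there is no improving ray and the minimum is attained at a vertex.

The optimum lies where 3x_1 + 7x_2 = 49 and 4x_1 + x_2 = 57.
Solving simultaneously gives x_1 = 14, x_2 = 1.

x_1 = 14, x_2 = 1, minimum C = 616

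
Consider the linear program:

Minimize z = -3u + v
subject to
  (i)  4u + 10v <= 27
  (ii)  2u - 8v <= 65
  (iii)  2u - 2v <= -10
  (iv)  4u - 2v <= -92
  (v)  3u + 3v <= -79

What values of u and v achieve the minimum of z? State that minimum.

u = -217/9, v = -20/9, minimum z = 631/9

Extreme points and z = -3u + v:
  (-871/18, 397/18) → z = 1505/9
  (-433/14, -111/7) → z = 1077/14
  (-217/9, -20/9) → z = 631/9
The feasible region is unbounded (it extends along (-4, -1), (-5, 2)), but z strictly increases along every unbounded feasible direction, so there is no improving ray and the minimum is attained at a vertex.

At the optimal vertex, 4u - 2v = -92 and 3u + 3v = -79.
Solving simultaneously gives u = -217/9, v = -20/9.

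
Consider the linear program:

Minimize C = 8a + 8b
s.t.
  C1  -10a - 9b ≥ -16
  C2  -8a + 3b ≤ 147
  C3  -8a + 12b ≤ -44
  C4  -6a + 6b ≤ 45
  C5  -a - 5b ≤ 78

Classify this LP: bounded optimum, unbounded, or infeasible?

Corner points and C = 8a + 8b:
  (49/16, -13/8) → C = 23/2
  (782/41, -796/41) → C = -112/41
  (-179/13, -167/13) → C = -2768/13
The feasible region has finitely many vertices and no improving ray; the minimum is -2768/13 at (-179/13, -167/13).

bounded optimum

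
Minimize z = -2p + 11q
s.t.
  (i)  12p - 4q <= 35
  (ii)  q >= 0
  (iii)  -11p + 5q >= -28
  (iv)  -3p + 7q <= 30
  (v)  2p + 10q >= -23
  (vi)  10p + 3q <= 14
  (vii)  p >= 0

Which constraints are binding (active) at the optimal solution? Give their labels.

Corner points and z = -2p + 11q:
  (7/5, 0) → z = -14/5
  (0, 0) → z = 0
  (8/79, 342/79) → z = 3746/79
  (0, 30/7) → z = 330/7

The minimum is at (7/5, 0). Substituting into each constraint, equality holds for (ii) and (vi); the remaining constraints have slack.

(ii) and (vi)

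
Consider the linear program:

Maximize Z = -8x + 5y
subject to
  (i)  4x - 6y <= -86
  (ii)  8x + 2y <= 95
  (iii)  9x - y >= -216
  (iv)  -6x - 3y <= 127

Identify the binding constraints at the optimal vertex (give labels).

(ii) and (iii)

Extreme points and Z = -8x + 5y:
  (199/28, 267/14) → Z = 77/2
  (-85/4, 1/6) → Z = 1025/6
  (-337/26, 2583/26) → Z = 15611/26
  (-775/33, 51/11) → Z = 6965/33

The maximum is at (-337/26, 2583/26). Substituting into each constraint, equality holds for (ii) and (iii); the remaining constraints have slack.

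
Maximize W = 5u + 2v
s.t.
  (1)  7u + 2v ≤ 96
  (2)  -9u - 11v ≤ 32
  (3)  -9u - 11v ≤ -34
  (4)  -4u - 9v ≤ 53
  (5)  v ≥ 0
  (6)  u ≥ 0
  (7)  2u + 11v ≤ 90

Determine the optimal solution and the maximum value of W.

u = 12, v = 6, maximum W = 72

Vertices and W = 5u + 2v:
  (96/7, 0) → W = 480/7
  (12, 6) → W = 72
  (34/9, 0) → W = 170/9
  (0, 34/11) → W = 68/11
  (0, 90/11) → W = 180/11

The binding constraints are 7u + 2v = 96 and 2u + 11v = 90.
Solving simultaneously gives u = 12, v = 6.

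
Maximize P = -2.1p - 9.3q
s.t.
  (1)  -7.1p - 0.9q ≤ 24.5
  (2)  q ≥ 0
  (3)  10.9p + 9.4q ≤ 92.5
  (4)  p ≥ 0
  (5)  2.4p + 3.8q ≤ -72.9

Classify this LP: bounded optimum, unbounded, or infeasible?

infeasible

The boundaries -7.1p - 0.9q = 24.5 and p = 0 meet at (0, -245/9), but that point violates q ≥ 0. Every candidate vertex is excluded by some other constraint, so the feasible region is empty.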